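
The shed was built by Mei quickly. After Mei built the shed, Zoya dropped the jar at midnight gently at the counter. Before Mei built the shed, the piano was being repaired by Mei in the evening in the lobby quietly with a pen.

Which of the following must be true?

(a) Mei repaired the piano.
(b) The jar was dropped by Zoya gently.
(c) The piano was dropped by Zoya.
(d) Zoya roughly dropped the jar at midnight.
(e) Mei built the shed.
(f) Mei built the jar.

(a) Not entailed — 'was repairing' is progressive on an accomplishment; it does not entail the completed 'repaired'.
(b) Entailed — this follows by dropping conjuncts from the dropping event's description.
(c) Not entailed — Zoya dropped the jar, not the piano; the piano belongs to the repairing event.
(d) Not entailed — 'roughly' adds a manner not in (and inconsistent with) the original.
(e) Entailed — the original entails any weakening of itself; this just drops 'quickly'.
(f) Not entailed — Mei built the shed, not the jar; the jar belongs to the dropping event.

(b), (e)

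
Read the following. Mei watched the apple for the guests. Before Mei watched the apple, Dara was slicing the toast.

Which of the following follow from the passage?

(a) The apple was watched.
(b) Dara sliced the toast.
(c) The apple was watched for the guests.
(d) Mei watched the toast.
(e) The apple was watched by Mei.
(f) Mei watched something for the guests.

(a), (c), (e), (f)

(a) Entailed — every conjunct here is already in the original watching event.
(b) Not entailed — 'was slicing' is progressive on an accomplishment; it does not entail the completed 'sliced'.
(c) Entailed — every conjunct here is already in the original watching event.
(d) Not entailed — Mei watched the apple, not the toast; the toast belongs to the slicing event.
(e) Entailed — the original entails any weakening of itself; this just drops 'for the guests'.
(f) Entailed — this follows by dropping conjuncts from the watching event's description.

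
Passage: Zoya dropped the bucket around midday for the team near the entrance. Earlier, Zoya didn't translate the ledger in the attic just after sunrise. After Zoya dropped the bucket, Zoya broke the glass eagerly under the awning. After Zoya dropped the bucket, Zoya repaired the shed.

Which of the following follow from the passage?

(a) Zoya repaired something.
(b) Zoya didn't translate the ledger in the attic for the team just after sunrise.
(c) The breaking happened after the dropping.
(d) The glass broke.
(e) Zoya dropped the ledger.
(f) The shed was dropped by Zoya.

(a) Entailed — generalizing the patient leaves a sub-description the original still satisfies.
(b) Entailed — under negation, adding a further restriction is entailed: if no such translating event occurred, none occurred for the team either.
(c) Entailed — the narrative places the dropping before the breaking.
(d) Entailed — 'Zoya broke the glass' is causative; it entails the inchoative 'the glass broke'.
(e) Not entailed — Zoya dropped the bucket, not the ledger; the ledger belongs to the translating event.
(f) Not entailed — Zoya dropped the bucket, not the shed; the shed belongs to the repairing event.

(a), (b), (c), (d)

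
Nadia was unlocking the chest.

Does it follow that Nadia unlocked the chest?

'was unlocking' is progressive; for an accomplishment like 'unlock the chest', it doesn't entail completion.

no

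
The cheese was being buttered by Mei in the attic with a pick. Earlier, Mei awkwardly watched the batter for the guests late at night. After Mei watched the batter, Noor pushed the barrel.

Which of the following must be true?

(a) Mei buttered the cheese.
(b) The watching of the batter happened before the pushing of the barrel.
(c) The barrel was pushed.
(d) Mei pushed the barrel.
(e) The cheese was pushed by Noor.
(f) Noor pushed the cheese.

(b), (c)

(a) Not entailed — 'was buttering' is progressive on an accomplishment; it does not entail the completed 'buttered'.
(b) Entailed — the narrative places the watching before the pushing.
(c) Entailed — the original entails any weakening of itself; this just generalizes the agent.
(d) Not entailed — the passage has Noor pushing the barrel, not Mei.
(e) Not entailed — Noor pushed the barrel, not the cheese; the cheese belongs to the buttering event.
(f) Not entailed — Noor pushed the barrel, not the cheese; the cheese belongs to the buttering event.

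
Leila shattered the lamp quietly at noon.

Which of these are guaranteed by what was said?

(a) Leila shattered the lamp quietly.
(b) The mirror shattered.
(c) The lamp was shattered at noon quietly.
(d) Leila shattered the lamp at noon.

(a) Entailed — the original entails any weakening of itself; this just drops 'at noon'.
(b) Not entailed — the lamp is what shattered, not the mirror.
(c) Entailed — generalizing the agent leaves a sub-description the original still satisfies.
(d) Entailed — this follows by dropping conjuncts from the shattering event's description.

(a), (c), (d)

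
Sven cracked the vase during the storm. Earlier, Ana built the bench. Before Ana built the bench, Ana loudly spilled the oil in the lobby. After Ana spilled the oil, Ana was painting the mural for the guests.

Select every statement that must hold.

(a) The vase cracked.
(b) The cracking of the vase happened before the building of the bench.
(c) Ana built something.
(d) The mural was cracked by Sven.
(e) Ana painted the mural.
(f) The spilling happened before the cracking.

(a), (c), (f)

(a) Entailed — 'Sven cracked the vase' is causative; it entails the inchoative 'the vase cracked'.
(b) Not entailed — the narrative places the building before the cracking, not after.
(c) Entailed — this follows by dropping conjuncts from the building event's description.
(d) Not entailed — Sven cracked the vase, not the mural; the mural belongs to the painting event.
(e) Not entailed — 'was painting' is progressive on an accomplishment; it does not entail the completed 'painted'.
(f) Entailed — the narrative places the spilling before the cracking.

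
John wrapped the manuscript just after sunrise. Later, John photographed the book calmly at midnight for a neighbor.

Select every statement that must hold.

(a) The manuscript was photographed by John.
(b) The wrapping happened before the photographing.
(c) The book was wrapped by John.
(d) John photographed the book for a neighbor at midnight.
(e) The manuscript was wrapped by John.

(a) Not entailed — John photographed the book, not the manuscript; the manuscript belongs to the wrapping event.
(b) Entailed — the narrative places the wrapping before the photographing.
(c) Not entailed — John wrapped the manuscript, not the book; the book belongs to the photographing event.
(d) Entailed — every conjunct here is already in the original photographing event.
(e) Entailed — this follows by dropping conjuncts from the wrapping event's description.

(b), (d), (e)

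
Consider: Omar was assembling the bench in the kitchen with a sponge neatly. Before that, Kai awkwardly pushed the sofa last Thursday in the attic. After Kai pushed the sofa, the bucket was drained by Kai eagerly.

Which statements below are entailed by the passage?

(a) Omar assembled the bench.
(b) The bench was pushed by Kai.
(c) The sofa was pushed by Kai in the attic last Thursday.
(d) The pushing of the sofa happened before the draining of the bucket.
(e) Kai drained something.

(a) Not entailed — 'was assembling' is progressive on an accomplishment; it does not entail the completed 'assembled'.
(b) Not entailed — Kai pushed the sofa, not the bench; the bench belongs to the assembling event.
(c) Entailed — dropping 'awkwardly' leaves a sub-description the original still satisfies.
(d) Entailed — the narrative places the pushing before the draining.
(e) Entailed — the original entails any weakening of itself; this just drops 'eagerly' and generalizes the patient.

(c), (d), (e)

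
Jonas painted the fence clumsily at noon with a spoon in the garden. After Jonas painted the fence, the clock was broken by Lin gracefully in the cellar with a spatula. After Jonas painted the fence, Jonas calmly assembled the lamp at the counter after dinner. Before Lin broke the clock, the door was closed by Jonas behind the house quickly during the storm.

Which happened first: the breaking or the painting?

The connectives place the painting before the breaking.

the painting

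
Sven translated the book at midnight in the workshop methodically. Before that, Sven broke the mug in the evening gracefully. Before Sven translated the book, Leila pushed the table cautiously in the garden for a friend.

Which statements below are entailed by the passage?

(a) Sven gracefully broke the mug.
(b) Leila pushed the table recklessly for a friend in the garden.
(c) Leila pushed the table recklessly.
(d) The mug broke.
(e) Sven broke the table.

(a), (d)

(a) Entailed — every conjunct here is already in the original breaking event.
(b) Not entailed — 'recklessly' adds a manner not in (and inconsistent with) the original.
(c) Not entailed — 'recklessly' adds a manner not in (and inconsistent with) the original.
(d) Entailed — 'Sven broke the mug' is causative; it entails the inchoative 'the mug broke'.
(e) Not entailed — Sven broke the mug, not the table; the table belongs to the pushing event.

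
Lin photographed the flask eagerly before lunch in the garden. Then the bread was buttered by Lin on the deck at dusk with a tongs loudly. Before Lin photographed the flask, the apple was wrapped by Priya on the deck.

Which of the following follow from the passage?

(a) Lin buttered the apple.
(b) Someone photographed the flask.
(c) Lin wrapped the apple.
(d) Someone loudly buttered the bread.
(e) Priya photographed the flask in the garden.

(b), (d)

(a) Not entailed — Lin buttered the bread, not the apple; the apple belongs to the wrapping event.
(b) Entailed — the original entails any weakening of itself; this just drops 'in the garden', 'eagerly', 'before lunch' and generalizes the agent.
(c) Not entailed — the passage has Priya wrapping the apple, not Lin.
(d) Entailed — this follows by dropping conjuncts from the buttering event's description.
(e) Not entailed — the passage has Lin photographing the flask, not Priya.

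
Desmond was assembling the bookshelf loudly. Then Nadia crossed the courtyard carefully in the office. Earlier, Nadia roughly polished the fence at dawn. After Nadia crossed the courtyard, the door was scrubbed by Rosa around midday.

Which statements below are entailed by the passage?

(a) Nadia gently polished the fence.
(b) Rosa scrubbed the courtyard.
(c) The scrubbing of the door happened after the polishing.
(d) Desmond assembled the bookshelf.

(a) Not entailed — 'gently' adds a manner not in (and inconsistent with) the original.
(b) Not entailed — Rosa scrubbed the door, not the courtyard; the courtyard belongs to the crossing event.
(c) Entailed — the narrative places the polishing before the scrubbing.
(d) Not entailed — 'was assembling' is progressive on an accomplishment; it does not entail the completed 'assembled'.

(c)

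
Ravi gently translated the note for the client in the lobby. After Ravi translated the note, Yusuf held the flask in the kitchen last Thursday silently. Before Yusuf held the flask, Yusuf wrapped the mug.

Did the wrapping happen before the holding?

yes

The narrative orders the wrapping before the holding.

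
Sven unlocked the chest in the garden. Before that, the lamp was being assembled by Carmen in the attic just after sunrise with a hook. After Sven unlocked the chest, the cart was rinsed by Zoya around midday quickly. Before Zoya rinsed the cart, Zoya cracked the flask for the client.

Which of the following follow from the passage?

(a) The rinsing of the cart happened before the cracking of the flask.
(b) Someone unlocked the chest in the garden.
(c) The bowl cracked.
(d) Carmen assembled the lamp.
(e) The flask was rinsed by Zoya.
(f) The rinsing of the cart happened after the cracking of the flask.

(a) Not entailed — the narrative places the cracking before the rinsing, not after.
(b) Entailed — this follows by dropping conjuncts from the unlocking event's description.
(c) Not entailed — the flask is what cracked, not the bowl.
(d) Not entailed — 'was assembling' is progressive on an accomplishment; it does not entail the completed 'assembled'.
(e) Not entailed — Zoya rinsed the cart, not the flask; the flask belongs to the cracking event.
(f) Entailed — the narrative places the cracking before the rinsing.

(b), (f)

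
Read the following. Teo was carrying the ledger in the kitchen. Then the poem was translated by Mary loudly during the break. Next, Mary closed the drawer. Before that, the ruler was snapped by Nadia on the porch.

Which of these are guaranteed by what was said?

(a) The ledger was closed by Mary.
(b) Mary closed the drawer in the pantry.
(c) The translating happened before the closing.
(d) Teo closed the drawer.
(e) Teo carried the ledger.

(a) Not entailed — Mary closed the drawer, not the ledger; the ledger belongs to the carrying event.
(b) Not entailed — 'in the pantry' adds information not in the original event.
(c) Entailed — the narrative places the translating before the closing.
(d) Not entailed — the passage has Mary closing the drawer, not Teo.
(e) Entailed — 'carry' is an activity; 'was carrying' entails that some carrying happened, so 'carried' holds.

(c), (e)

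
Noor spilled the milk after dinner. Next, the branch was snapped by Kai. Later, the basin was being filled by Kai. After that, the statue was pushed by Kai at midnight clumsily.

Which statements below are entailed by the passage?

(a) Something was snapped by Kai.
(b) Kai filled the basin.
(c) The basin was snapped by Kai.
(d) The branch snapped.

(a), (d)

(a) Entailed — every conjunct here is already in the original snapping event.
(b) Not entailed — 'was filling' is progressive on an accomplishment; it does not entail the completed 'filled'.
(c) Not entailed — Kai snapped the branch, not the basin; the basin belongs to the filling event.
(d) Entailed — 'Kai snapped the branch' is causative; it entails the inchoative 'the branch snapped'.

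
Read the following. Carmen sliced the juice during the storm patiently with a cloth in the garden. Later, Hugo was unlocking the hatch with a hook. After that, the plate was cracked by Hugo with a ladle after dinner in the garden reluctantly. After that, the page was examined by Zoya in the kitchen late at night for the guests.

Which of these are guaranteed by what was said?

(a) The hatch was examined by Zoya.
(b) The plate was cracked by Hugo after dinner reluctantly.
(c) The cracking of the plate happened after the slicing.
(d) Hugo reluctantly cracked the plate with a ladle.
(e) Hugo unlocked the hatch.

(a) Not entailed — Zoya examined the page, not the hatch; the hatch belongs to the unlocking event.
(b) Entailed — this follows by dropping conjuncts from the cracking event's description.
(c) Entailed — the narrative places the slicing before the cracking.
(d) Entailed — this follows by dropping conjuncts from the cracking event's description.
(e) Not entailed — 'was unlocking' is progressive on an accomplishment; it does not entail the completed 'unlocked'.

(b), (c), (d)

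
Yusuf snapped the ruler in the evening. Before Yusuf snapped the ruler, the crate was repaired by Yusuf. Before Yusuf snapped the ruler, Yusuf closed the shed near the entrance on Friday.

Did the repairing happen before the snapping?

The narrative orders the repairing before the snapping.

yes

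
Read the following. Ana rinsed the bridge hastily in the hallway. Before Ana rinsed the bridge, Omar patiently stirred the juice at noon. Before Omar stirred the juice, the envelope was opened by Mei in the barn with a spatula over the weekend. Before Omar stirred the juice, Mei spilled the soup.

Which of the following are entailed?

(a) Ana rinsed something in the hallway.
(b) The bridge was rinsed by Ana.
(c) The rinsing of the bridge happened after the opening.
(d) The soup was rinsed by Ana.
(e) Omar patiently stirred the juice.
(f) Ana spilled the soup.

(a) Entailed — the original entails any weakening of itself; this just drops 'hastily' and generalizes the patient.
(b) Entailed — dropping 'hastily', 'in the hallway' leaves a sub-description the original still satisfies.
(c) Entailed — the narrative places the opening before the rinsing.
(d) Not entailed — Ana rinsed the bridge, not the soup; the soup belongs to the spilling event.
(e) Entailed — the original entails any weakening of itself; this just drops 'at noon'.
(f) Not entailed — the passage has Mei spilling the soup, not Ana.

(a), (b), (c), (e)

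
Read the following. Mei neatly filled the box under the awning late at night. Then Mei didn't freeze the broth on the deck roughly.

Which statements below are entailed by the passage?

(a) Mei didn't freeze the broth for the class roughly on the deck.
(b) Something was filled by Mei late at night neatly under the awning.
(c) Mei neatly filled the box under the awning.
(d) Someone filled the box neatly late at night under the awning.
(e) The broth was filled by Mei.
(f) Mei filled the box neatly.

(a) Entailed — under negation, adding a further restriction is entailed: if no such freezing event occurred, none occurred for the class either.
(b) Entailed — this follows by dropping conjuncts from the filling event's description.
(c) Entailed — every conjunct here is already in the original filling event.
(d) Entailed — generalizing the agent leaves a sub-description the original still satisfies.
(e) Not entailed — Mei filled the box, not the broth; the broth belongs to the freezing event.
(f) Entailed — every conjunct here is already in the original filling event.

(a), (b), (c), (d), (f)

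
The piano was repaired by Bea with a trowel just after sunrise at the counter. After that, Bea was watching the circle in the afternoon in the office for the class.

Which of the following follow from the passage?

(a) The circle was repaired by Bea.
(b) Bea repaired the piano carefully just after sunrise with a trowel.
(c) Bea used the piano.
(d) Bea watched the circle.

(d)

(a) Not entailed — Bea repaired the piano, not the circle; the circle belongs to the watching event.
(b) Not entailed — 'carefully' adds information not in the original event.
(c) Not entailed — the piano is the patient, not an instrument — Bea used a trowel.
(d) Entailed — 'watch' is an activity; 'was watching' entails that some watching happened, so 'watched' holds.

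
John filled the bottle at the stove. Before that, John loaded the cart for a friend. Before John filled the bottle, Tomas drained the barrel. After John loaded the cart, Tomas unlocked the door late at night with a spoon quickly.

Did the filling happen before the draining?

The narrative orders the draining before the filling.

no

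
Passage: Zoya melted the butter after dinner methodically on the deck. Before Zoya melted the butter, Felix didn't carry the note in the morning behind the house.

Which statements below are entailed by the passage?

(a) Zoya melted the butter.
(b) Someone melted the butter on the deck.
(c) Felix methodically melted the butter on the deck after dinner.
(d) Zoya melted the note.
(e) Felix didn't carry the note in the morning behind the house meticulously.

(a), (b), (e)

(a) Entailed — this follows by dropping conjuncts from the melting event's description.
(b) Entailed — dropping 'after dinner', 'methodically' and generalizing the agent leaves a sub-description the original still satisfies.
(c) Not entailed — the passage has Zoya melting the butter, not Felix.
(d) Not entailed — Zoya melted the butter, not the note; the note belongs to the carrying event.
(e) Entailed — under negation, adding a further restriction is entailed: if no such carrying event occurred, none occurred meticulously either.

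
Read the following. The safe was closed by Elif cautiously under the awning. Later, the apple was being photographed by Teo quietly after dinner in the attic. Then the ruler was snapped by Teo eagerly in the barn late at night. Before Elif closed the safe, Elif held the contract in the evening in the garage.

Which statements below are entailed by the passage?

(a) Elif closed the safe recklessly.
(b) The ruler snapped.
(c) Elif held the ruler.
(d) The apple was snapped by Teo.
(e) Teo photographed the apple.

(a) Not entailed — 'recklessly' adds a manner not in (and inconsistent with) the original.
(b) Entailed — 'Teo snapped the ruler' is causative; it entails the inchoative 'the ruler snapped'.
(c) Not entailed — Elif held the contract, not the ruler; the ruler belongs to the snapping event.
(d) Not entailed — Teo snapped the ruler, not the apple; the apple belongs to the photographing event.
(e) Not entailed — 'was photographing' is progressive on an accomplishment; it does not entail the completed 'photographed'.

(b)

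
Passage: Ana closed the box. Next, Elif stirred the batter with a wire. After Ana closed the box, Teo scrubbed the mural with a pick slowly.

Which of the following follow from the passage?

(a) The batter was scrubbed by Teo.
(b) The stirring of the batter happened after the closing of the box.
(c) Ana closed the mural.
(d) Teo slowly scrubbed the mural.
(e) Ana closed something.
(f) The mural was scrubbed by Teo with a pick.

(b), (d), (e), (f)

(a) Not entailed — Teo scrubbed the mural, not the batter; the batter belongs to the stirring event.
(b) Entailed — the narrative places the closing before the stirring.
(c) Not entailed — Ana closed the box, not the mural; the mural belongs to the scrubbing event.
(d) Entailed — dropping 'with a pick' leaves a sub-description the original still satisfies.
(e) Entailed — generalizing the patient leaves a sub-description the original still satisfies.
(f) Entailed — this follows by dropping conjuncts from the scrubbing event's description.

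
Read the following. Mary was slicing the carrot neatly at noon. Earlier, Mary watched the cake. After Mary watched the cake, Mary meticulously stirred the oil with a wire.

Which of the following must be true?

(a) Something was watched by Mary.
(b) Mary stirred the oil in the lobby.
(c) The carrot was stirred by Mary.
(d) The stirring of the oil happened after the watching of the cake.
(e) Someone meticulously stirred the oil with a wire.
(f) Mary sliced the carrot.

(a), (d), (e)

(a) Entailed — every conjunct here is already in the original watching event.
(b) Not entailed — 'in the lobby' adds information not in the original event.
(c) Not entailed — Mary stirred the oil, not the carrot; the carrot belongs to the slicing event.
(d) Entailed — the narrative places the watching before the stirring.
(e) Entailed — generalizing the agent leaves a sub-description the original still satisfies.
(f) Not entailed — 'was slicing' is progressive on an accomplishment; it does not entail the completed 'sliced'.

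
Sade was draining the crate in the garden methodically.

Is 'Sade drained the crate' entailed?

'was draining' is progressive; for an accomplishment like 'drain the crate', it doesn't entail completion.

no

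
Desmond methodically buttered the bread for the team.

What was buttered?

'the bread' marks the patient of the buttering event.

the bread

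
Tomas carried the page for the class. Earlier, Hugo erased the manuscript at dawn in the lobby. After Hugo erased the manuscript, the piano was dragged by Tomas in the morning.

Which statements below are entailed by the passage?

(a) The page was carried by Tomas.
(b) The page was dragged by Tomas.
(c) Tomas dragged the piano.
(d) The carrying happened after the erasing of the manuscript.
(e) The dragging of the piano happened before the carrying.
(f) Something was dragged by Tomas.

(a), (c), (d), (f)

(a) Entailed — dropping 'for the class' leaves a sub-description the original still satisfies.
(b) Not entailed — Tomas dragged the piano, not the page; the page belongs to the carrying event.
(c) Entailed — the original entails any weakening of itself; this just drops 'in the morning'.
(d) Entailed — the narrative places the erasing before the carrying.
(e) Not entailed — the narrative doesn't order the dragging relative to the carrying.
(f) Entailed — the original entails any weakening of itself; this just drops 'in the morning' and generalizes the patient.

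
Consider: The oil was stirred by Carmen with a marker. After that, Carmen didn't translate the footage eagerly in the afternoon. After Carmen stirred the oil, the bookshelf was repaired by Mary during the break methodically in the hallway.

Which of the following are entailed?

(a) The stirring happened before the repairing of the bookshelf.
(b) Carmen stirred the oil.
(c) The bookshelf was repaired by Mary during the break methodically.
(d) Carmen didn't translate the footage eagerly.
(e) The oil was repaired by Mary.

(a), (b), (c)

(a) Entailed — the narrative places the stirring before the repairing.
(b) Entailed — dropping 'with a marker' leaves a sub-description the original still satisfies.
(c) Entailed — every conjunct here is already in the original repairing event.
(d) Not entailed — dropping 'in the afternoon' under negation is not valid — the original leaves open that Carmen translated the footage some other way.
(e) Not entailed — Mary repaired the bookshelf, not the oil; the oil belongs to the stirring event.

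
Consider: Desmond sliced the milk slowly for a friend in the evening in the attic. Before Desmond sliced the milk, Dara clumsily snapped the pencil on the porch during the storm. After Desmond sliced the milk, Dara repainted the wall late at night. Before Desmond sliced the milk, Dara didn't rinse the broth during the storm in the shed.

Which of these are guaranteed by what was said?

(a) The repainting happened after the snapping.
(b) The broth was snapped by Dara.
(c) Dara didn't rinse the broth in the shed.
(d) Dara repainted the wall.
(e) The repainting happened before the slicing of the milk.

(a), (d)

(a) Entailed — the narrative places the snapping before the repainting.
(b) Not entailed — Dara snapped the pencil, not the broth; the broth belongs to the rinsing event.
(c) Not entailed — dropping 'during the storm' under negation is not valid — the original leaves open that Dara rinsed the broth some other way.
(d) Entailed — this follows by dropping conjuncts from the repainting event's description.
(e) Not entailed — the narrative places the slicing before the repainting, not after.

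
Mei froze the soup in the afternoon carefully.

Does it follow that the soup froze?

'Mei froze the soup' is the causative; it entails the inchoative 'the soup froze'.

yes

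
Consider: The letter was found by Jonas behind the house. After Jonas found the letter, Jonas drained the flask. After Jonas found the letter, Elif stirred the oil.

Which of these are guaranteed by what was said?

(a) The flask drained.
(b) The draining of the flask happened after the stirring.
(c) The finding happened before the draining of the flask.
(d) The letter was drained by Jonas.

(a) Entailed — 'Jonas drained the flask' is causative; it entails the inchoative 'the flask drained'.
(b) Not entailed — the narrative doesn't order the stirring relative to the draining.
(c) Entailed — the narrative places the finding before the draining.
(d) Not entailed — Jonas drained the flask, not the letter; the letter belongs to the finding event.

(a), (c)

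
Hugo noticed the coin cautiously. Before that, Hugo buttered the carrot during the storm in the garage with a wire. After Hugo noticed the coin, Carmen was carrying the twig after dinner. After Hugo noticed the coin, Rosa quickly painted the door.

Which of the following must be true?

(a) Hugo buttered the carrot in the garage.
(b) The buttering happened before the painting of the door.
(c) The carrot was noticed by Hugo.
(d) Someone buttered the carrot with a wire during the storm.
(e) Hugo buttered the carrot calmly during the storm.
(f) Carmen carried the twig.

(a) Entailed — the original entails any weakening of itself; this just drops 'during the storm', 'with a wire'.
(b) Entailed — the narrative places the buttering before the painting.
(c) Not entailed — Hugo noticed the coin, not the carrot; the carrot belongs to the buttering event.
(d) Entailed — dropping 'in the garage' and generalizing the agent leaves a sub-description the original still satisfies.
(e) Not entailed — 'calmly' adds information not in the original event.
(f) Entailed — 'carry' is an activity; 'was carrying' entails that some carrying happened, so 'carried' holds.

(a), (b), (d), (f)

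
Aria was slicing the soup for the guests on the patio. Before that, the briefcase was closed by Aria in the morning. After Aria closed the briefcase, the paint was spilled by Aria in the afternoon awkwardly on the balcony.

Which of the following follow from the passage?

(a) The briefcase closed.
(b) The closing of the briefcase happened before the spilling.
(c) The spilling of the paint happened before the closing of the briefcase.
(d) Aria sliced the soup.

(a), (b)

(a) Entailed — 'Aria closed the briefcase' is causative; it entails the inchoative 'the briefcase closed'.
(b) Entailed — the narrative places the closing before the spilling.
(c) Not entailed — the narrative places the closing before the spilling, not after.
(d) Not entailed — 'was slicing' is progressive on an accomplishment; it does not entail the completed 'sliced'.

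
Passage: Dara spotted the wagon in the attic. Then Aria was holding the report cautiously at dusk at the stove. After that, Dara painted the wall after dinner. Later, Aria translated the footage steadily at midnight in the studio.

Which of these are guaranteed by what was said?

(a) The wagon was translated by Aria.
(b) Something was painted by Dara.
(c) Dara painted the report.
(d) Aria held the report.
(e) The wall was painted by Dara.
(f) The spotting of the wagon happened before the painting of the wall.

(b), (d), (e), (f)

(a) Not entailed — Aria translated the footage, not the wagon; the wagon belongs to the spotting event.
(b) Entailed — dropping 'after dinner' and generalizing the patient leaves a sub-description the original still satisfies.
(c) Not entailed — Dara painted the wall, not the report; the report belongs to the holding event.
(d) Entailed — 'hold' is an activity; 'was holding' entails that some holding happened, so 'held' holds.
(e) Entailed — every conjunct here is already in the original painting event.
(f) Entailed — the narrative places the spotting before the painting.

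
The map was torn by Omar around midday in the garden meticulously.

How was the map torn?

'meticulously' marks the manner of the tearing event.

meticulously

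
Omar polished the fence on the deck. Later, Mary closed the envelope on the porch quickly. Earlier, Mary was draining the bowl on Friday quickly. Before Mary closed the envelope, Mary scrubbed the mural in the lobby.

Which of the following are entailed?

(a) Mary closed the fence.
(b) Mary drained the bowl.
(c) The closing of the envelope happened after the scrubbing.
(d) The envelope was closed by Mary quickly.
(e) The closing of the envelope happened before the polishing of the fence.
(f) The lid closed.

(c), (d)

(a) Not entailed — Mary closed the envelope, not the fence; the fence belongs to the polishing event.
(b) Not entailed — 'was draining' is progressive on an accomplishment; it does not entail the completed 'drained'.
(c) Entailed — the narrative places the scrubbing before the closing.
(d) Entailed — this follows by dropping conjuncts from the closing event's description.
(e) Not entailed — the narrative places the polishing before the closing, not after.
(f) Not entailed — the envelope is what closed, not the lid.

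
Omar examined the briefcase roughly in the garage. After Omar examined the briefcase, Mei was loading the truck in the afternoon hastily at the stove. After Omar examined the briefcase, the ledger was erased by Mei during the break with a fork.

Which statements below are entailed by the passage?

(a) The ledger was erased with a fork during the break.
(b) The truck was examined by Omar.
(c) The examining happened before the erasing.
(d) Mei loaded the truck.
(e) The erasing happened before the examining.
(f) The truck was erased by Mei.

(a), (c)

(a) Entailed — the original entails any weakening of itself; this just generalizes the agent.
(b) Not entailed — Omar examined the briefcase, not the truck; the truck belongs to the loading event.
(c) Entailed — the narrative places the examining before the erasing.
(d) Not entailed — 'was loading' is progressive on an accomplishment; it does not entail the completed 'loaded'.
(e) Not entailed — the narrative places the examining before the erasing, not after.
(f) Not entailed — Mei erased the ledger, not the truck; the truck belongs to the loading event.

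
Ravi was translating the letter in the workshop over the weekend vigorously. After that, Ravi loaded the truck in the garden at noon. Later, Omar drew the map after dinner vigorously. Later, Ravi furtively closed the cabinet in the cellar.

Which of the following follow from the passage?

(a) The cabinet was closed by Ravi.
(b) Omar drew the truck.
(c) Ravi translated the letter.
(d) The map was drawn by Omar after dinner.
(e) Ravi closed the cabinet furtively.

(a), (d), (e)

(a) Entailed — dropping 'furtively', 'in the cellar' leaves a sub-description the original still satisfies.
(b) Not entailed — Omar drew the map, not the truck; the truck belongs to the loading event.
(c) Not entailed — 'was translating' is progressive on an accomplishment; it does not entail the completed 'translated'.
(d) Entailed — this follows by dropping conjuncts from the drawing event's description.
(e) Entailed — this follows by dropping conjuncts from the closing event's description.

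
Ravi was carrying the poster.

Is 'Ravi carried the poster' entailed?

yes

'carry' is atelic; if Ravi was carrying the poster, then Ravi carried the poster (for some time).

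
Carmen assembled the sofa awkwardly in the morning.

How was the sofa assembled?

'awkwardly' marks the manner of the assembling event.

awkwardly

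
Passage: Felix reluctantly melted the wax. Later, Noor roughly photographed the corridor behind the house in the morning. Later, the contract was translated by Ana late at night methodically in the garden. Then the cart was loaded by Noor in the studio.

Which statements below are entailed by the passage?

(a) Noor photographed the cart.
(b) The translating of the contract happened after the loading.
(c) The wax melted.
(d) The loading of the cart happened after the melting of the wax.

(a) Not entailed — Noor photographed the corridor, not the cart; the cart belongs to the loading event.
(b) Not entailed — the narrative places the translating before the loading, not after.
(c) Entailed — 'Felix melted the wax' is causative; it entails the inchoative 'the wax melted'.
(d) Entailed — the narrative places the melting before the loading.

(c), (d)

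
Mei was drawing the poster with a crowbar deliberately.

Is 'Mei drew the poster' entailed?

no

'was drawing' is progressive; for an accomplishment like 'draw the poster', it doesn't entail completion.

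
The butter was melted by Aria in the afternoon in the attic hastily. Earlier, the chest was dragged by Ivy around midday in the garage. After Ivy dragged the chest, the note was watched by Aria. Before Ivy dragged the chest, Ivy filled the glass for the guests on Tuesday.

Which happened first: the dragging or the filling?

The connectives place the filling before the dragging.

the filling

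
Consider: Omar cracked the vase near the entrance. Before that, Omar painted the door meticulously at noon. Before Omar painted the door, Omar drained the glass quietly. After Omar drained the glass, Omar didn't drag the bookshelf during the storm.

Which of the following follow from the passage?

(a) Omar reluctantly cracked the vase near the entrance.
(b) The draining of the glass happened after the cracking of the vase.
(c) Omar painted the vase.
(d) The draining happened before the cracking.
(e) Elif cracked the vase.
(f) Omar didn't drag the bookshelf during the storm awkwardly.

(a) Not entailed — 'reluctantly' adds information not in the original event.
(b) Not entailed — the narrative places the draining before the cracking, not after.
(c) Not entailed — Omar painted the door, not the vase; the vase belongs to the cracking event.
(d) Entailed — the narrative places the draining before the cracking.
(e) Not entailed — the passage has Omar cracking the vase, not Elif.
(f) Entailed — under negation, adding a further restriction is entailed: if no such dragging event occurred, none occurred awkwardly either.

(d), (f)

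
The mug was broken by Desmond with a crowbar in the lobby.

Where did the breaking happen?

in the lobby

'in the lobby' marks the location of the breaking event.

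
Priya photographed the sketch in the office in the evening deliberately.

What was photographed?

'the sketch' marks the patient of the photographing event.

the sketch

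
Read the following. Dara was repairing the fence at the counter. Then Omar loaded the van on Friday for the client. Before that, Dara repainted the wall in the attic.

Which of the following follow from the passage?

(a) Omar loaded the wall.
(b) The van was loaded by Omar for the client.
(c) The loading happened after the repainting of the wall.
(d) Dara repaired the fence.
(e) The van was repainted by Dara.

(a) Not entailed — Omar loaded the van, not the wall; the wall belongs to the repainting event.
(b) Entailed — every conjunct here is already in the original loading event.
(c) Entailed — the narrative places the repainting before the loading.
(d) Not entailed — 'was repairing' is progressive on an accomplishment; it does not entail the completed 'repaired'.
(e) Not entailed — Dara repainted the wall, not the van; the van belongs to the loading event.

(b), (c)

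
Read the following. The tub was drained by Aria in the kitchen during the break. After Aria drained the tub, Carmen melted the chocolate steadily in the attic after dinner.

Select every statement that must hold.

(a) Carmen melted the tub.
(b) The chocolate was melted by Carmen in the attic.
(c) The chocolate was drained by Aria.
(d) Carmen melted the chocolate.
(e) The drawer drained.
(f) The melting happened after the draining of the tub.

(b), (d), (f)

(a) Not entailed — Carmen melted the chocolate, not the tub; the tub belongs to the draining event.
(b) Entailed — dropping 'after dinner', 'steadily' leaves a sub-description the original still satisfies.
(c) Not entailed — Aria drained the tub, not the chocolate; the chocolate belongs to the melting event.
(d) Entailed — the original entails any weakening of itself; this just drops 'after dinner', 'steadily', 'in the attic'.
(e) Not entailed — the tub is what drained, not the drawer.
(f) Entailed — the narrative places the draining before the melting.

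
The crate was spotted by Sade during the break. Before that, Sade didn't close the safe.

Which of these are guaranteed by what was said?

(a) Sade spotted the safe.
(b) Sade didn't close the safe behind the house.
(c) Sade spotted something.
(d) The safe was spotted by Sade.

(a) Not entailed — Sade spotted the crate, not the safe; the safe belongs to the closing event.
(b) Entailed — under negation, adding a further restriction is entailed: if no such closing event occurred, none occurred behind the house either.
(c) Entailed — the original entails any weakening of itself; this just drops 'during the break' and generalizes the patient.
(d) Not entailed — Sade spotted the crate, not the safe; the safe belongs to the closing event.

(b), (c)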